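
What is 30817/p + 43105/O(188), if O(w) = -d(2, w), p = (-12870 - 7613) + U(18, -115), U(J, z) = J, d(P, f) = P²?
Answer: -882267093/81860 ≈ -10778.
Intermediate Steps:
p = -20465 (p = (-12870 - 7613) + 18 = -20483 + 18 = -20465)
O(w) = -4 (O(w) = -1*2² = -1*4 = -4)
30817/p + 43105/O(188) = 30817/(-20465) + 43105/(-4) = 30817*(-1/20465) + 43105*(-¼) = -30817/20465 - 43105/4 = -882267093/81860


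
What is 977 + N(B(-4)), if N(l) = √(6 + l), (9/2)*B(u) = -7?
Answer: 977 + 2*√10/3 ≈ 979.11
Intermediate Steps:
B(u) = -14/9 (B(u) = (2/9)*(-7) = -14/9)
977 + N(B(-4)) = 977 + √(6 - 14/9) = 977 + √(40/9) = 977 + 2*√10/3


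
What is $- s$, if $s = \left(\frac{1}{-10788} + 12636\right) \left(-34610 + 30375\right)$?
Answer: $\frac{577303202245}{10788} \approx 5.3513 \cdot 10^{7}$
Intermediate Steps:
$s = - \frac{577303202245}{10788}$ ($s = \left(- \frac{1}{10788} + 12636\right) \left(-4235\right) = \frac{136317167}{10788} \left(-4235\right) = - \frac{577303202245}{10788} \approx -5.3513 \cdot 10^{7}$)
$- s = \left(-1\right) \left(- \frac{577303202245}{10788}\right) = \frac{577303202245}{10788}$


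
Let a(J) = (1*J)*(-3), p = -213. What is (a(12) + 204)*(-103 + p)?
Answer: -53088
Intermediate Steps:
a(J) = -3*J (a(J) = J*(-3) = -3*J)
(a(12) + 204)*(-103 + p) = (-3*12 + 204)*(-103 - 213) = (-36 + 204)*(-316) = 168*(-316) = -53088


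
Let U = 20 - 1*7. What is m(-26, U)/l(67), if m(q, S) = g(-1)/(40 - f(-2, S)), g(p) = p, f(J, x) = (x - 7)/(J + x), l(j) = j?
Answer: -11/29078 ≈ -0.00037829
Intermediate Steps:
f(J, x) = (-7 + x)/(J + x)
U = 13 (U = 20 - 7 = 13)
m(q, S) = -1/(40 - (-7 + S)/(-2 + S))
m(-26, U)/l(67) = ((-2 + 13)/(73 - 39*13))/67 = (11/(73 - 507))*(1/67) = (11/(-434))*(1/67) = -1/434*11*(1/67) = -11/434*1/67 = -11/29078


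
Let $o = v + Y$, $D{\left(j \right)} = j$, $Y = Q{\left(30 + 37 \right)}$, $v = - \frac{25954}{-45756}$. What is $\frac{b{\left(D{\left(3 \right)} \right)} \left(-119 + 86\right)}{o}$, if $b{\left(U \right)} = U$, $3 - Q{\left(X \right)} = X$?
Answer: $\frac{2264922}{1451215} \approx 1.5607$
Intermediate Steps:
$v = \frac{12977}{22878}$ ($v = \left(-25954\right) \left(- \frac{1}{45756}\right) = \frac{12977}{22878} \approx 0.56723$)
$Q{\left(X \right)} = 3 - X$
$Y = -64$ ($Y = 3 - \left(30 + 37\right) = 3 - 67 = -64$)
$o = - \frac{1451215}{22878}$ ($o = \frac{12977}{22878} - 64 = - \frac{1451215}{22878} \approx -63.433$)
$\frac{b{\left(D{\left(3 \right)} \right)} \left(-119 + 86\right)}{o} = \frac{3 \left(-119 + 86\right)}{- \frac{1451215}{22878}} = 3 \left(-33\right) \left(- \frac{22878}{1451215}\right) = \left(-99\right) \left(- \frac{22878}{1451215}\right) = \frac{2264922}{1451215}$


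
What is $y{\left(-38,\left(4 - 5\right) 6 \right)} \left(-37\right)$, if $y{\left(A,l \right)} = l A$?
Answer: $-8436$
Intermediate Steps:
$y{\left(A,l \right)} = A l$
$y{\left(-38,\left(4 - 5\right) 6 \right)} \left(-37\right) = - 38 \left(4 - 5\right) 6 \left(-37\right) = - 38 \left(\left(-1\right) 6\right) \left(-37\right) = \left(-38\right) \left(-6\right) \left(-37\right) = 228 \left(-37\right) = -8436$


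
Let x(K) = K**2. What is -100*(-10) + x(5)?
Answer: 1025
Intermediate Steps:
-100*(-10) + x(5) = -100*(-10) + 5**2 = -20*(-50) + 25 = 1000 + 25 = 1025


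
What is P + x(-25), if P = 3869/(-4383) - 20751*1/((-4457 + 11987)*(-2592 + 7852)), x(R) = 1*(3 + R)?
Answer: -1324185084211/57866995800 ≈ -22.883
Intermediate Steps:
x(R) = 3 + R
P = -51111176611/57866995800 (P = 3869*(-1/4383) - 20751/(7530*5260) = -3869/4383 - 20751/39607800 = -3869/4383 - 20751*1/39607800 = -3869/4383 - 6917/13202600 = -51111176611/57866995800 ≈ -0.88325)
P + x(-25) = -51111176611/57866995800 + (3 - 25) = -51111176611/57866995800 - 22 = -1324185084211/57866995800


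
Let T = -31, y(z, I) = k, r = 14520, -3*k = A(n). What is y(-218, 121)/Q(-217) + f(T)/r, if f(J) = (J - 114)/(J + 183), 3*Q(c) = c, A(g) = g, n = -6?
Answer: -2654741/95785536 ≈ -0.027715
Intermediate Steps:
k = 2 (k = -⅓*(-6) = 2)
y(z, I) = 2
Q(c) = c/3
f(J) = (-114 + J)/(183 + J)
y(-218, 121)/Q(-217) + f(T)/r = 2/(((⅓)*(-217))) + ((-114 - 31)/(183 - 31))/14520 = 2/(-217/3) + (-145/152)*(1/14520) = 2*(-3/217) + ((1/152)*(-145))*(1/14520) = -6/217 - 145/152*1/14520 = -6/217 - 29/441408 = -2654741/95785536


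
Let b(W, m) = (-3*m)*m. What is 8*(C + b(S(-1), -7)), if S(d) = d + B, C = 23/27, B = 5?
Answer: -31568/27 ≈ -1169.2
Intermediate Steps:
C = 23/27 (C = 23*(1/27) = 23/27 ≈ 0.85185)
S(d) = 5 + d (S(d) = d + 5 = 5 + d)
b(W, m) = -3*m²
8*(C + b(S(-1), -7)) = 8*(23/27 - 3*(-7)²) = 8*(23/27 - 3*49) = 8*(23/27 - 147) = 8*(-3946/27) = -31568/27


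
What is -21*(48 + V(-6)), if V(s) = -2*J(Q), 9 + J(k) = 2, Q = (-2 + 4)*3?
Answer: -1302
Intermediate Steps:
Q = 6 (Q = 2*3 = 6)
J(k) = -7 (J(k) = -9 + 2 = -7)
V(s) = 14 (V(s) = -2*(-7) = 14)
-21*(48 + V(-6)) = -21*(48 + 14) = -21*62 = -1302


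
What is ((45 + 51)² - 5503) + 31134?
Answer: 34847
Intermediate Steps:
((45 + 51)² - 5503) + 31134 = (96² - 5503) + 31134 = (9216 - 5503) + 31134 = 3713 + 31134 = 34847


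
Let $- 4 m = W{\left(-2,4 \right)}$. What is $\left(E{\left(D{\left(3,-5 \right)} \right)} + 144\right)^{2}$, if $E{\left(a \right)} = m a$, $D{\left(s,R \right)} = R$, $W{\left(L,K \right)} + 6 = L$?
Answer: $17956$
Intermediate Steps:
$W{\left(L,K \right)} = -6 + L$
$m = 2$ ($m = - \frac{-6 - 2}{4} = \left(- \frac{1}{4}\right) \left(-8\right) = 2$)
$E{\left(a \right)} = 2 a$
$\left(E{\left(D{\left(3,-5 \right)} \right)} + 144\right)^{2} = \left(2 \left(-5\right) + 144\right)^{2} = \left(-10 + 144\right)^{2} = 134^{2} = 17956$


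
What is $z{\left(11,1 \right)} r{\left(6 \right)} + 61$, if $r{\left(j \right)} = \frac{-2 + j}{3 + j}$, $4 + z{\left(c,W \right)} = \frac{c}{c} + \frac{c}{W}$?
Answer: $\frac{581}{9} \approx 64.556$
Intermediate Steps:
$z{\left(c,W \right)} = -3 + \frac{c}{W}$ ($z{\left(c,W \right)} = -4 + \left(\frac{c}{c} + \frac{c}{W}\right) = -4 + \left(1 + \frac{c}{W}\right) = -3 + \frac{c}{W}$)
$r{\left(j \right)} = \frac{-2 + j}{3 + j}$
$z{\left(11,1 \right)} r{\left(6 \right)} + 61 = \left(-3 + \frac{11}{1}\right) \frac{-2 + 6}{3 + 6} + 61 = \left(-3 + 11 \cdot 1\right) \frac{1}{9} \cdot 4 + 61 = \left(-3 + 11\right) \frac{1}{9} \cdot 4 + 61 = 8 \cdot \frac{4}{9} + 61 = \frac{32}{9} + 61 = \frac{581}{9}$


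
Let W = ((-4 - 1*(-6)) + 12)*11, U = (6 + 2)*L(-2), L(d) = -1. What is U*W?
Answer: -1232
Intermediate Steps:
U = -8 (U = (6 + 2)*(-1) = 8*(-1) = -8)
W = 154 (W = ((-4 + 6) + 12)*11 = (2 + 12)*11 = 14*11 = 154)
U*W = -8*154 = -1232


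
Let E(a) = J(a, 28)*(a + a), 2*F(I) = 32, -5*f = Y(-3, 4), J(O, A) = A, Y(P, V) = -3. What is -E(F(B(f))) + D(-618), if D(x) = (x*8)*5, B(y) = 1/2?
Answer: -25616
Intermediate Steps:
f = ⅗ (f = -⅕*(-3) = ⅗ ≈ 0.60000)
B(y) = ½
F(I) = 16 (F(I) = (½)*32 = 16)
E(a) = 56*a (E(a) = 28*(a + a) = 28*(2*a) = 56*a)
D(x) = 40*x (D(x) = (8*x)*5 = 40*x)
-E(F(B(f))) + D(-618) = -56*16 + 40*(-618) = -1*896 - 24720 = -896 - 24720 = -25616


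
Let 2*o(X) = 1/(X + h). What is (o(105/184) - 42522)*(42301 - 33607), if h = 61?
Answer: -4188174930324/11329 ≈ -3.6969e+8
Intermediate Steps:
o(X) = 1/(2*(61 + X)) (o(X) = 1/(2*(X + 61)) = 1/(2*(61 + X)))
(o(105/184) - 42522)*(42301 - 33607) = (1/(2*(61 + 105/184)) - 42522)*(42301 - 33607) = (1/(2*(61 + 105*(1/184))) - 42522)*8694 = (1/(2*(61 + 105/184)) - 42522)*8694 = (1/(2*(11329/184)) - 42522)*8694 = ((1/2)*(184/11329) - 42522)*8694 = (92/11329 - 42522)*8694 = -481731646/11329*8694 = -4188174930324/11329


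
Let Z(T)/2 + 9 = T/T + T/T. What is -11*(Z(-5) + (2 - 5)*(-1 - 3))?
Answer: 22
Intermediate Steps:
Z(T) = -14 (Z(T) = -18 + 2*(T/T + T/T) = -18 + 2*(1 + 1) = -18 + 2*2 = -18 + 4 = -14)
-11*(Z(-5) + (2 - 5)*(-1 - 3)) = -11*(-14 + (2 - 5)*(-1 - 3)) = -11*(-14 - 3*(-4)) = -11*(-14 + 12) = -11*(-2) = 22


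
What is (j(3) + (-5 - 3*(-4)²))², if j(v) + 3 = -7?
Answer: 3969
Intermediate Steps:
j(v) = -10 (j(v) = -3 - 7 = -10)
(j(3) + (-5 - 3*(-4)²))² = (-10 + (-5 - 3*(-4)²))² = (-10 + (-5 - 3*16))² = (-10 + (-5 - 48))² = (-10 - 53)² = (-63)² = 3969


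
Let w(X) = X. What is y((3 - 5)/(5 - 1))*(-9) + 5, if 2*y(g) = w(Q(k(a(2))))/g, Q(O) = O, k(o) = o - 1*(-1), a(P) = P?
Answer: 32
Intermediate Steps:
k(o) = 1 + o (k(o) = o + 1 = 1 + o)
y(g) = 3/(2*g) (y(g) = ((1 + 2)/g)/2 = (3/g)/2 = 3/(2*g))
y((3 - 5)/(5 - 1))*(-9) + 5 = (3/(2*(((3 - 5)/(5 - 1)))))*(-9) + 5 = (3/(2*((-2/4))))*(-9) + 5 = (3/(2*((-2*¼))))*(-9) + 5 = (3/(2*(-½)))*(-9) + 5 = ((3/2)*(-2))*(-9) + 5 = -3*(-9) + 5 = 27 + 5 = 32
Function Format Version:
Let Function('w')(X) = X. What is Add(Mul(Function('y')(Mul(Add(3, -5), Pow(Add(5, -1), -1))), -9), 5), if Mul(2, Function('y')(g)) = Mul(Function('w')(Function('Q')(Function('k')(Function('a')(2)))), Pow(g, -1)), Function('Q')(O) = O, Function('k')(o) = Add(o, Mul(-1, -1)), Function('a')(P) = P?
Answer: 32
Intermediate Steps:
Function('k')(o) = Add(1, o) (Function('k')(o) = Add(o, 1) = Add(1, o))
Function('y')(g) = Mul(Rational(3, 2), Pow(g, -1)) (Function('y')(g) = Mul(Rational(1, 2), Mul(Add(1, 2), Pow(g, -1))) = Mul(Rational(1, 2), Mul(3, Pow(g, -1))) = Mul(Rational(3, 2), Pow(g, -1)))
Add(Mul(Function('y')(Mul(Add(3, -5), Pow(Add(5, -1), -1))), -9), 5) = Add(Mul(Mul(Rational(3, 2), Pow(Mul(Add(3, -5), Pow(Add(5, -1), -1)), -1)), -9), 5) = Add(Mul(Mul(Rational(3, 2), Pow(Mul(-2, Pow(4, -1)), -1)), -9), 5) = Add(Mul(Mul(Rational(3, 2), Pow(Mul(-2, Rational(1, 4)), -1)), -9), 5) = Add(Mul(Mul(Rational(3, 2), Pow(Rational(-1, 2), -1)), -9), 5) = Add(Mul(Mul(Rational(3, 2), -2), -9), 5) = Add(Mul(-3, -9), 5) = Add(27, 5) = 32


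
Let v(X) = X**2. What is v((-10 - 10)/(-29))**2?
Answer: 160000/707281 ≈ 0.22622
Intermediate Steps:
v((-10 - 10)/(-29))**2 = (((-10 - 10)/(-29))**2)**2 = ((-20*(-1/29))**2)**2 = ((20/29)**2)**2 = (400/841)**2 = 160000/707281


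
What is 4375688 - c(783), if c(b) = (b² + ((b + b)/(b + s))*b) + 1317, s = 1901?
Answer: 5047027355/1342 ≈ 3.7608e+6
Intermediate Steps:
c(b) = 1317 + b² + 2*b²/(1901 + b) (c(b) = (b² + ((b + b)/(b + 1901))*b) + 1317 = (b² + ((2*b)/(1901 + b))*b) + 1317 = (b² + (2*b/(1901 + b))*b) + 1317 = (b² + 2*b²/(1901 + b)) + 1317 = 1317 + b² + 2*b²/(1901 + b))
4375688 - c(783) = 4375688 - (2503617 + 783³ + 1317*783 + 1903*783²)/(1901 + 783) = 4375688 - (2503617 + 480048687 + 1031211 + 1903*613089)/2684 = 4375688 - (2503617 + 480048687 + 1031211 + 1166708367)/2684 = 4375688 - 1650291882/2684 = 4375688 - 1*825145941/1342 = 4375688 - 825145941/1342 = 5047027355/1342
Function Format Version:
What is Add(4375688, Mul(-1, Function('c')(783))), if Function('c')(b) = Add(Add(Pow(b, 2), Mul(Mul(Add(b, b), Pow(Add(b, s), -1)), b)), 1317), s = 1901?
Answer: Rational(5047027355, 1342) ≈ 3.7608e+6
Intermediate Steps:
Function('c')(b) = Add(1317, Pow(b, 2), Mul(2, Pow(b, 2), Pow(Add(1901, b), -1))) (Function('c')(b) = Add(Add(Pow(b, 2), Mul(Mul(Add(b, b), Pow(Add(b, 1901), -1)), b)), 1317) = Add(Add(Pow(b, 2), Mul(Mul(Mul(2, b), Pow(Add(1901, b), -1)), b)), 1317) = Add(Add(Pow(b, 2), Mul(Mul(2, b, Pow(Add(1901, b), -1)), b)), 1317) = Add(Add(Pow(b, 2), Mul(2, Pow(b, 2), Pow(Add(1901, b), -1))), 1317) = Add(1317, Pow(b, 2), Mul(2, Pow(b, 2), Pow(Add(1901, b), -1))))
Add(4375688, Mul(-1, Function('c')(783))) = Add(4375688, Mul(-1, Mul(Pow(Add(1901, 783), -1), Add(2503617, Pow(783, 3), Mul(1317, 783), Mul(1903, Pow(783, 2)))))) = Add(4375688, Mul(-1, Mul(Pow(2684, -1), Add(2503617, 480048687, 1031211, Mul(1903, 613089))))) = Add(4375688, Mul(-1, Mul(Rational(1, 2684), Add(2503617, 480048687, 1031211, 1166708367)))) = Add(4375688, Mul(-1, Mul(Rational(1, 2684), 1650291882))) = Add(4375688, Mul(-1, Rational(825145941, 1342))) = Add(4375688, Rational(-825145941, 1342)) = Rational(5047027355, 1342)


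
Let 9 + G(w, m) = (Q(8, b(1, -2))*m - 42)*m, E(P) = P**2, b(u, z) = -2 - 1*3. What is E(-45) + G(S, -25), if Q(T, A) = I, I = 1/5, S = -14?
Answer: 3191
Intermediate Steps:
b(u, z) = -5 (b(u, z) = -2 - 3 = -5)
I = 1/5 ≈ 0.20000
Q(T, A) = 1/5
G(w, m) = -9 + m*(-42 + m/5) (G(w, m) = -9 + (m/5 - 42)*m = -9 + (-42 + m/5)*m = -9 + m*(-42 + m/5))
E(-45) + G(S, -25) = (-45)**2 + (-9 - 42*(-25) + (1/5)*(-25)**2) = 2025 + (-9 + 1050 + (1/5)*625) = 2025 + (-9 + 1050 + 125) = 2025 + 1166 = 3191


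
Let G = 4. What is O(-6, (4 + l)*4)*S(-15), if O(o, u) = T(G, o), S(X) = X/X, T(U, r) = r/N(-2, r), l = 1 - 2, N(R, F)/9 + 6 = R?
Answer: 1/12 ≈ 0.083333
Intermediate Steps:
N(R, F) = -54 + 9*R
l = -1
T(U, r) = -r/72 (T(U, r) = r/(-54 + 9*(-2)) = r/(-54 - 18) = r/(-72) = r*(-1/72) = -r/72)
S(X) = 1
O(o, u) = -o/72
O(-6, (4 + l)*4)*S(-15) = -1/72*(-6)*1 = (1/12)*1 = 1/12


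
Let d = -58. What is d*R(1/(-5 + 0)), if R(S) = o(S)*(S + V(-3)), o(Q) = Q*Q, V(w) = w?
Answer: 928/125 ≈ 7.4240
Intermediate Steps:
o(Q) = Q²
R(S) = S²*(-3 + S) (R(S) = S²*(S - 3) = S²*(-3 + S))
d*R(1/(-5 + 0)) = -58*(1/(-5 + 0))²*(-3 + 1/(-5 + 0)) = -58*(1/(-5))²*(-3 + 1/(-5)) = -58*(-⅕)²*(-3 - ⅕) = -58*(-16)/(25*5) = -58*(-16/125) = 928/125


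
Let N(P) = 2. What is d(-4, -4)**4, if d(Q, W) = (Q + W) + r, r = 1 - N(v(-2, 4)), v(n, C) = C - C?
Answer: 6561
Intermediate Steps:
v(n, C) = 0
r = -1 (r = 1 - 1*2 = 1 - 2 = -1)
d(Q, W) = -1 + Q + W (d(Q, W) = (Q + W) - 1 = -1 + Q + W)
d(-4, -4)**4 = (-1 - 4 - 4)**4 = (-9)**4 = 6561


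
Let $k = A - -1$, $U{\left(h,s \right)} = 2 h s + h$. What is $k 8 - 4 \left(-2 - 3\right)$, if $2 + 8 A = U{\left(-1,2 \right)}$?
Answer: $21$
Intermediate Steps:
$U{\left(h,s \right)} = h + 2 h s$ ($U{\left(h,s \right)} = 2 h s + h = h + 2 h s$)
$A = - \frac{7}{8}$ ($A = - \frac{1}{4} + \frac{\left(-1\right) \left(1 + 2 \cdot 2\right)}{8} = - \frac{1}{4} + \frac{\left(-1\right) \left(1 + 4\right)}{8} = - \frac{1}{4} + \frac{\left(-1\right) 5}{8} = - \frac{1}{4} + \frac{1}{8} \left(-5\right) = - \frac{1}{4} - \frac{5}{8} = - \frac{7}{8} \approx -0.875$)
$k = \frac{1}{8}$ ($k = - \frac{7}{8} - -1 = - \frac{7}{8} + 1 = \frac{1}{8} \approx 0.125$)
$k 8 - 4 \left(-2 - 3\right) = \frac{1}{8} \cdot 8 - 4 \left(-2 - 3\right) = 1 - -20 = 1 + 20 = 21$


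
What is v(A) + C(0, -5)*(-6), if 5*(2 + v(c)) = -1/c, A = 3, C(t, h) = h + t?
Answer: 419/15 ≈ 27.933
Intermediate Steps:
v(c) = -2 - 1/(5*c) (v(c) = -2 + (-1/c)/5 = -2 - 1/(5*c))
v(A) + C(0, -5)*(-6) = (-2 - ⅕/3) + (-5 + 0)*(-6) = (-2 - ⅕*⅓) - 5*(-6) = (-2 - 1/15) + 30 = -31/15 + 30 = 419/15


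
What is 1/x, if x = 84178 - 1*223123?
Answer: -1/138945 ≈ -7.1971e-6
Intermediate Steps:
x = -138945 (x = 84178 - 223123 = -138945)
1/x = 1/(-138945) = -1/138945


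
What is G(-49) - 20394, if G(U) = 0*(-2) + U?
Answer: -20443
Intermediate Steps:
G(U) = U (G(U) = 0 + U = U)
G(-49) - 20394 = -49 - 20394 = -20443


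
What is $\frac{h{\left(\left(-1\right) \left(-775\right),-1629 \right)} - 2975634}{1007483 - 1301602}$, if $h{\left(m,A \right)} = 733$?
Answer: $\frac{2974901}{294119} \approx 10.115$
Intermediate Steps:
$\frac{h{\left(\left(-1\right) \left(-775\right),-1629 \right)} - 2975634}{1007483 - 1301602} = \frac{733 - 2975634}{1007483 - 1301602} = - \frac{2974901}{-294119} = \left(-2974901\right) \left(- \frac{1}{294119}\right) = \frac{2974901}{294119}$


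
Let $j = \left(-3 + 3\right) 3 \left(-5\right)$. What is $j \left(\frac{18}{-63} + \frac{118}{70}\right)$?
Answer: $0$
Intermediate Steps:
$j = 0$ ($j = 0 \cdot 3 \left(-5\right) = 0 \left(-5\right) = 0$)
$j \left(\frac{18}{-63} + \frac{118}{70}\right) = 0 \left(\frac{18}{-63} + \frac{118}{70}\right) = 0 \left(18 \left(- \frac{1}{63}\right) + 118 \cdot \frac{1}{70}\right) = 0 \left(- \frac{2}{7} + \frac{59}{35}\right) = 0 \cdot \frac{7}{5} = 0$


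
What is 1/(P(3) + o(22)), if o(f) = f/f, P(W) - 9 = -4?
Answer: ⅙ ≈ 0.16667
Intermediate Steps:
P(W) = 5 (P(W) = 9 - 4 = 5)
o(f) = 1
1/(P(3) + o(22)) = 1/(5 + 1) = 1/6 = ⅙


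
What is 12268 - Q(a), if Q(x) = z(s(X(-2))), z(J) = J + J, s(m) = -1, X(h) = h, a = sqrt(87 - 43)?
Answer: 12270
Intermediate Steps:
a = 2*sqrt(11) (a = sqrt(44) = 2*sqrt(11) ≈ 6.6332)
z(J) = 2*J
Q(x) = -2 (Q(x) = 2*(-1) = -2)
12268 - Q(a) = 12268 - 1*(-2) = 12268 + 2 = 12270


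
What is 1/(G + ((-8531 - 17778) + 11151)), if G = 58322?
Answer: 1/43164 ≈ 2.3167e-5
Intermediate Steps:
1/(G + ((-8531 - 17778) + 11151)) = 1/(58322 + ((-8531 - 17778) + 11151)) = 1/(58322 + (-26309 + 11151)) = 1/(58322 - 15158) = 1/43164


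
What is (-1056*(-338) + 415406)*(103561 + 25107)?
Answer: 99374671112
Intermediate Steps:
(-1056*(-338) + 415406)*(103561 + 25107) = (356928 + 415406)*128668 = 772334*128668 = 99374671112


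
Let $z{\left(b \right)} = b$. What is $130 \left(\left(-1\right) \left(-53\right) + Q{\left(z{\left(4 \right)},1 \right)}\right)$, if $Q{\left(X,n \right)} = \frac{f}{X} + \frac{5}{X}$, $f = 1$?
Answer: $7085$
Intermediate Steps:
$Q{\left(X,n \right)} = \frac{6}{X}$ ($Q{\left(X,n \right)} = 1 \frac{1}{X} + \frac{5}{X} = \frac{1}{X} + \frac{5}{X} = \frac{6}{X}$)
$130 \left(\left(-1\right) \left(-53\right) + Q{\left(z{\left(4 \right)},1 \right)}\right) = 130 \left(\left(-1\right) \left(-53\right) + \frac{6}{4}\right) = 130 \left(53 + 6 \cdot \frac{1}{4}\right) = 130 \left(53 + \frac{3}{2}\right) = 130 \cdot \frac{109}{2} = 7085$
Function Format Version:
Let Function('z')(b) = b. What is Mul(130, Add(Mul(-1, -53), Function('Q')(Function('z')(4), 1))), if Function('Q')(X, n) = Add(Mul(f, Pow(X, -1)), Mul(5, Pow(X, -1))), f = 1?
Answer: 7085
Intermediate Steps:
Function('Q')(X, n) = Mul(6, Pow(X, -1)) (Function('Q')(X, n) = Add(Mul(1, Pow(X, -1)), Mul(5, Pow(X, -1))) = Add(Pow(X, -1), Mul(5, Pow(X, -1))) = Mul(6, Pow(X, -1)))
Mul(130, Add(Mul(-1, -53), Function('Q')(Function('z')(4), 1))) = Mul(130, Add(Mul(-1, -53), Mul(6, Pow(4, -1)))) = Mul(130, Add(53, Mul(6, Rational(1, 4)))) = Mul(130, Add(53, Rational(3, 2))) = Mul(130, Rational(109, 2)) = 7085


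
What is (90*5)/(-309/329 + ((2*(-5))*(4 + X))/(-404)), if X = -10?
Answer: -830725/2008 ≈ -413.71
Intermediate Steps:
(90*5)/(-309/329 + ((2*(-5))*(4 + X))/(-404)) = (90*5)/(-309/329 + ((2*(-5))*(4 - 10))/(-404)) = 450/(-309*1/329 - 10*(-6)*(-1/404)) = 450/(-309/329 + 60*(-1/404)) = 450/(-309/329 - 15/101) = 450/(-36144/33229) = 450*(-33229/36144) = -830725/2008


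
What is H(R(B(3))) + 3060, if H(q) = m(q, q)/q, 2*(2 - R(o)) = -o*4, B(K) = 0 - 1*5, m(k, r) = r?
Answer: 3061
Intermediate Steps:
B(K) = -5 (B(K) = 0 - 5 = -5)
R(o) = 2 + 2*o (R(o) = 2 - (-1)*o*4/2 = 2 - (-1)*4*o/2 = 2 - (-2)*o = 2 + 2*o)
H(q) = 1 (H(q) = q/q = 1)
H(R(B(3))) + 3060 = 1 + 3060 = 3061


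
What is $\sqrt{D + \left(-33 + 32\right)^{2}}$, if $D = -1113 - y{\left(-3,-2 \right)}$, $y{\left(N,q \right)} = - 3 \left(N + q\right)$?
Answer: $7 i \sqrt{23} \approx 33.571 i$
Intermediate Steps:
$y{\left(N,q \right)} = - 3 N - 3 q$
$D = -1128$ ($D = -1113 - \left(\left(-3\right) \left(-3\right) - -6\right) = -1113 - \left(9 + 6\right) = -1113 - 15 = -1128$)
$\sqrt{D + \left(-33 + 32\right)^{2}} = \sqrt{-1128 + \left(-33 + 32\right)^{2}} = \sqrt{-1128 + \left(-1\right)^{2}} = \sqrt{-1128 + 1} = \sqrt{-1127} = 7 i \sqrt{23}$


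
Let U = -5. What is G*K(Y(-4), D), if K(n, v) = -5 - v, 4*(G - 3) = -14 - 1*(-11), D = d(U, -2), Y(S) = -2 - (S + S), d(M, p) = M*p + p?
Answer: -117/4 ≈ -29.250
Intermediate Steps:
d(M, p) = p + M*p
Y(S) = -2 - 2*S
D = 8 (D = -2*(1 - 5) = -2*(-4) = 8)
G = 9/4 (G = 3 + (-14 - 1*(-11))/4 = 3 + (-14 + 11)/4 = 3 + (1/4)*(-3) = 3 - 3/4 = 9/4 ≈ 2.2500)
G*K(Y(-4), D) = 9*(-5 - 1*8)/4 = 9*(-5 - 8)/4 = (9/4)*(-13) = -117/4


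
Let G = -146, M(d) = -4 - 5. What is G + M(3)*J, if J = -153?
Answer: 1231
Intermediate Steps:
M(d) = -9
G + M(3)*J = -146 - 9*(-153) = -146 + 1377 = 1231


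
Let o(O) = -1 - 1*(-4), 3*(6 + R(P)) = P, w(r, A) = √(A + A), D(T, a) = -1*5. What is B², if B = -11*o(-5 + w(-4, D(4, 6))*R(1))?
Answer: 1089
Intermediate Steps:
D(T, a) = -5
w(r, A) = √2*√A (w(r, A) = √(2*A) = √2*√A)
R(P) = -6 + P/3
o(O) = 3 (o(O) = -1 + 4 = 3)
B = -33 (B = -11*3 = -33)
B² = (-33)² = 1089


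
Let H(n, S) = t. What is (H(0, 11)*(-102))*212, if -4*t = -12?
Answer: -64872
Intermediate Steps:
t = 3 (t = -¼*(-12) = 3)
H(n, S) = 3
(H(0, 11)*(-102))*212 = (3*(-102))*212 = -306*212 = -64872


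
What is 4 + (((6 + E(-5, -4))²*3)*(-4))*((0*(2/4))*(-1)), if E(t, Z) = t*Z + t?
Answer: 4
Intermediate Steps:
E(t, Z) = t + Z*t (E(t, Z) = Z*t + t = t + Z*t)
4 + (((6 + E(-5, -4))²*3)*(-4))*((0*(2/4))*(-1)) = 4 + (((6 - 5*(1 - 4))²*3)*(-4))*((0*(2/4))*(-1)) = 4 + (((6 - 5*(-3))²*3)*(-4))*((0*(2*(¼)))*(-1)) = 4 + (((6 + 15)²*3)*(-4))*((0*(½))*(-1)) = 4 + ((21²*3)*(-4))*(0*(-1)) = 4 + ((441*3)*(-4))*0 = 4 + (1323*(-4))*0 = 4 - 5292*0 = 4 + 0 = 4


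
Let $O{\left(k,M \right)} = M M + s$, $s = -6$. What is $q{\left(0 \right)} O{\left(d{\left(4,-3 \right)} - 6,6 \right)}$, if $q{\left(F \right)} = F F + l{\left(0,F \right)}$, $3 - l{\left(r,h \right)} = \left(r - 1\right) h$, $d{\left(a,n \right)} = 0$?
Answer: $90$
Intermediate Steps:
$l{\left(r,h \right)} = 3 - h \left(-1 + r\right)$ ($l{\left(r,h \right)} = 3 - \left(r - 1\right) h = 3 - \left(-1 + r\right) h = 3 - h \left(-1 + r\right)$)
$q{\left(F \right)} = 3 + F + F^{2}$ ($q{\left(F \right)} = F F + \left(3 + F - F 0\right) = F^{2} + \left(3 + F + 0\right) = F^{2} + \left(3 + F\right) = 3 + F + F^{2}$)
$O{\left(k,M \right)} = -6 + M^{2}$ ($O{\left(k,M \right)} = M M - 6 = M^{2} - 6 = -6 + M^{2}$)
$q{\left(0 \right)} O{\left(d{\left(4,-3 \right)} - 6,6 \right)} = \left(3 + 0 + 0^{2}\right) \left(-6 + 6^{2}\right) = \left(3 + 0 + 0\right) \left(-6 + 36\right) = 3 \cdot 30 = 90$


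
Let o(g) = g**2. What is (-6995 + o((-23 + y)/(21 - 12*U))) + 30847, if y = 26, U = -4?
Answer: 12617709/529 ≈ 23852.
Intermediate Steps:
(-6995 + o((-23 + y)/(21 - 12*U))) + 30847 = (-6995 + ((-23 + 26)/(21 - 12*(-4)))**2) + 30847 = (-6995 + (3/(21 + 48))**2) + 30847 = (-6995 + (3/69)**2) + 30847 = (-6995 + (3*(1/69))**2) + 30847 = (-6995 + (1/23)**2) + 30847 = (-6995 + 1/529) + 30847 = -3700354/529 + 30847 = 12617709/529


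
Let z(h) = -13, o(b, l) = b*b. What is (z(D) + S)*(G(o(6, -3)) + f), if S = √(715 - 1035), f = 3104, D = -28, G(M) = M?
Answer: -40820 + 25120*I*√5 ≈ -40820.0 + 56170.0*I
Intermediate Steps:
o(b, l) = b²
S = 8*I*√5 (S = √(-320) = 8*I*√5 ≈ 17.889*I)
(z(D) + S)*(G(o(6, -3)) + f) = (-13 + 8*I*√5)*(6² + 3104) = (-13 + 8*I*√5)*(36 + 3104) = (-13 + 8*I*√5)*3140 = -40820 + 25120*I*√5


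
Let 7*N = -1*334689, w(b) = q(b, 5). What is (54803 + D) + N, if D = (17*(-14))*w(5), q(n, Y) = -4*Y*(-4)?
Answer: -84348/7 ≈ -12050.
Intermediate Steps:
q(n, Y) = 16*Y
w(b) = 80 (w(b) = 16*5 = 80)
D = -19040 (D = (17*(-14))*80 = -238*80 = -19040)
N = -334689/7 (N = (-1*334689)/7 = (⅐)*(-334689) = -334689/7 ≈ -47813.)
(54803 + D) + N = (54803 - 19040) - 334689/7 = 35763 - 334689/7 = -84348/7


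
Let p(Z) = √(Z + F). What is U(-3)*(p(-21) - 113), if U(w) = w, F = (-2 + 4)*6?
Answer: 339 - 9*I ≈ 339.0 - 9.0*I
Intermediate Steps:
F = 12 (F = 2*6 = 12)
p(Z) = √(12 + Z) (p(Z) = √(Z + 12) = √(12 + Z))
U(-3)*(p(-21) - 113) = -3*(√(12 - 21) - 113) = -3*(√(-9) - 113) = -3*(3*I - 113) = -3*(-113 + 3*I) = 339 - 9*I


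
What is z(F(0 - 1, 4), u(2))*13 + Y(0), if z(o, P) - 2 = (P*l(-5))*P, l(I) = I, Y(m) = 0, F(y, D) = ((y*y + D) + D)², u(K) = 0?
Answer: 26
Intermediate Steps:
F(y, D) = (y² + 2*D)² (F(y, D) = ((y² + D) + D)² = ((D + y²) + D)² = (y² + 2*D)²)
z(o, P) = 2 - 5*P² (z(o, P) = 2 + (P*(-5))*P = 2 + (-5*P)*P = 2 - 5*P²)
z(F(0 - 1, 4), u(2))*13 + Y(0) = (2 - 5*0²)*13 + 0 = (2 - 5*0)*13 + 0 = (2 + 0)*13 + 0 = 2*13 + 0 = 26 + 0 = 26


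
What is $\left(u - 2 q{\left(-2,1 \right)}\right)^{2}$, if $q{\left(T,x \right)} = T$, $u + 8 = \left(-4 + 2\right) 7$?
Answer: $324$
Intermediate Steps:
$u = -22$ ($u = -8 + \left(-4 + 2\right) 7 = -8 - 14 = -22$)
$\left(u - 2 q{\left(-2,1 \right)}\right)^{2} = \left(-22 - -4\right)^{2} = \left(-22 + 4\right)^{2} = \left(-18\right)^{2} = 324$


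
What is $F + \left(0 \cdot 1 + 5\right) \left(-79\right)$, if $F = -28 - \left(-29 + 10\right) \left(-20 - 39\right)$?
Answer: $-1544$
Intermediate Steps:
$F = -1149$ ($F = -28 - \left(-19\right) \left(-59\right) = -28 - 1121 = -1149$)
$F + \left(0 \cdot 1 + 5\right) \left(-79\right) = -1149 + \left(0 \cdot 1 + 5\right) \left(-79\right) = -1149 + \left(0 + 5\right) \left(-79\right) = -1149 + 5 \left(-79\right) = -1149 - 395 = -1544$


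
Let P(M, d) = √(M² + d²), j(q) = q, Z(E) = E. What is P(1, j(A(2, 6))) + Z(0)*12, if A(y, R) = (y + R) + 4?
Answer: √145 ≈ 12.042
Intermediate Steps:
A(y, R) = 4 + R + y (A(y, R) = (R + y) + 4 = 4 + R + y)
P(1, j(A(2, 6))) + Z(0)*12 = √(1² + (4 + 6 + 2)²) + 0*12 = √(1 + 12²) + 0 = √(1 + 144) + 0 = √145 + 0 = √145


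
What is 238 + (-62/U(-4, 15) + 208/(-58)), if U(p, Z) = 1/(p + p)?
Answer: 21182/29 ≈ 730.41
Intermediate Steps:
U(p, Z) = 1/(2*p)
238 + (-62/U(-4, 15) + 208/(-58)) = 238 + (-62/((½)/(-4)) + 208/(-58)) = 238 + (-62/((½)*(-¼)) + 208*(-1/58)) = 238 + (-62/(-⅛) - 104/29) = 238 + (-62*(-8) - 104/29) = 238 + (496 - 104/29) = 238 + 14280/29 = 21182/29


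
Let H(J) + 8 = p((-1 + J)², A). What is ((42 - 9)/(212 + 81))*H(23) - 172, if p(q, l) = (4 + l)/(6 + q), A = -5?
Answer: -24823433/143570 ≈ -172.90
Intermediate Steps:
p(q, l) = (4 + l)/(6 + q)
H(J) = -8 - 1/(6 + (-1 + J)²) (H(J) = -8 + (4 - 5)/(6 + (-1 + J)²) = -8 - 1/(6 + (-1 + J)²))
((42 - 9)/(212 + 81))*H(23) - 172 = ((42 - 9)/(212 + 81))*((-49 - 8*(-1 + 23)²)/(6 + (-1 + 23)²)) - 172 = (33/293)*((-49 - 8*22²)/(6 + 22²)) - 172 = (33*(1/293))*((-49 - 8*484)/(6 + 484)) - 172 = 33*((-49 - 3872)/490)/293 - 172 = 33*((1/490)*(-3921))/293 - 172 = (33/293)*(-3921/490) - 172 = -129393/143570 - 172 = -24823433/143570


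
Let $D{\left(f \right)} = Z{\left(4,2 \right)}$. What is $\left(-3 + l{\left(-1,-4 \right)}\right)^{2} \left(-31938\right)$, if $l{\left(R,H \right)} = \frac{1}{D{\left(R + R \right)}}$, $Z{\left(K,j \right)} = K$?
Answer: $- \frac{1932249}{8} \approx -2.4153 \cdot 10^{5}$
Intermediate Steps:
$D{\left(f \right)} = 4$
$l{\left(R,H \right)} = \frac{1}{4}$
$\left(-3 + l{\left(-1,-4 \right)}\right)^{2} \left(-31938\right) = \left(-3 + \frac{1}{4}\right)^{2} \left(-31938\right) = \left(- \frac{11}{4}\right)^{2} \left(-31938\right) = \frac{121}{16} \left(-31938\right) = - \frac{1932249}{8}$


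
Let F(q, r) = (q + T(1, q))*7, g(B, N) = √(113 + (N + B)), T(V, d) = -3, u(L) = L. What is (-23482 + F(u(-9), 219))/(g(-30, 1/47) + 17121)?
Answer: -18963253842/13777042225 + 23566*√183394/13777042225 ≈ -1.3757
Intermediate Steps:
g(B, N) = √(113 + B + N) (g(B, N) = √(113 + (B + N)) = √(113 + B + N))
F(q, r) = -21 + 7*q (F(q, r) = (q - 3)*7 = (-3 + q)*7 = -21 + 7*q)
(-23482 + F(u(-9), 219))/(g(-30, 1/47) + 17121) = (-23482 + (-21 + 7*(-9)))/(√(113 - 30 + 1/47) + 17121) = (-23482 + (-21 - 63))/(√(113 - 30 + 1/47) + 17121) = (-23482 - 84)/(√(3902/47) + 17121) = -23566/(√183394/47 + 17121) = -23566/(17121 + √183394/47)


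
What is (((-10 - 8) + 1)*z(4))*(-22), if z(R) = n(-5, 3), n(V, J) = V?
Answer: -1870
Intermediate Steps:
z(R) = -5
(((-10 - 8) + 1)*z(4))*(-22) = (((-10 - 8) + 1)*(-5))*(-22) = ((-18 + 1)*(-5))*(-22) = -17*(-5)*(-22) = 85*(-22) = -1870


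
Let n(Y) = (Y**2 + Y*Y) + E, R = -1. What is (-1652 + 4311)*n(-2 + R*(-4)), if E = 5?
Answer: 34567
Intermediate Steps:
n(Y) = 5 + 2*Y**2 (n(Y) = (Y**2 + Y*Y) + 5 = (Y**2 + Y**2) + 5 = 2*Y**2 + 5 = 5 + 2*Y**2)
(-1652 + 4311)*n(-2 + R*(-4)) = (-1652 + 4311)*(5 + 2*(-2 - 1*(-4))**2) = 2659*(5 + 2*(-2 + 4)**2) = 2659*(5 + 2*2**2) = 2659*(5 + 2*4) = 2659*(5 + 8) = 2659*13 = 34567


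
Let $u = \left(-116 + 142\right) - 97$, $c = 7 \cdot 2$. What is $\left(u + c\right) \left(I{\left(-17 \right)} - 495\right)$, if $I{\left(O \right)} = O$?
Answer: $29184$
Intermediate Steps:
$c = 14$
$u = -71$ ($u = 26 - 97 = -71$)
$\left(u + c\right) \left(I{\left(-17 \right)} - 495\right) = \left(-71 + 14\right) \left(-17 - 495\right) = \left(-57\right) \left(-512\right) = 29184$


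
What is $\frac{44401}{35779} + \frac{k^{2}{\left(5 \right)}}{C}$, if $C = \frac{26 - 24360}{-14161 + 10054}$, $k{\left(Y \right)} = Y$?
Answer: $\frac{4754062759}{870646186} \approx 5.4604$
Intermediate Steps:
$C = \frac{24334}{4107}$ ($C = - \frac{24334}{-4107} = \left(-24334\right) \left(- \frac{1}{4107}\right) = \frac{24334}{4107} \approx 5.925$)
$\frac{44401}{35779} + \frac{k^{2}{\left(5 \right)}}{C} = \frac{44401}{35779} + \frac{5^{2}}{\frac{24334}{4107}} = 44401 \cdot \frac{1}{35779} + 25 \cdot \frac{4107}{24334} = \frac{44401}{35779} + \frac{102675}{24334} = \frac{4754062759}{870646186}$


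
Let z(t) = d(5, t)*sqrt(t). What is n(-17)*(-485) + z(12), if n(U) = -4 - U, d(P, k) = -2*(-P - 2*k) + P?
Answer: -6305 + 126*sqrt(3) ≈ -6086.8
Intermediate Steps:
d(P, k) = 3*P + 4*k (d(P, k) = (2*P + 4*k) + P = 3*P + 4*k)
z(t) = sqrt(t)*(15 + 4*t) (z(t) = (3*5 + 4*t)*sqrt(t) = (15 + 4*t)*sqrt(t) = sqrt(t)*(15 + 4*t))
n(-17)*(-485) + z(12) = (-4 - 1*(-17))*(-485) + sqrt(12)*(15 + 4*12) = (-4 + 17)*(-485) + (2*sqrt(3))*(15 + 48) = 13*(-485) + (2*sqrt(3))*63 = -6305 + 126*sqrt(3)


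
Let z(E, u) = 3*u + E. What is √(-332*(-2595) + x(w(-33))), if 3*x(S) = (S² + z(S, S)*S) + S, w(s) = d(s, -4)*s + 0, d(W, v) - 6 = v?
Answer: √868778 ≈ 932.08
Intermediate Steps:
d(W, v) = 6 + v
z(E, u) = E + 3*u
w(s) = 2*s (w(s) = (6 - 4)*s + 0 = 2*s + 0 = 2*s)
x(S) = S/3 + 5*S²/3 (x(S) = ((S² + (S + 3*S)*S) + S)/3 = ((S² + (4*S)*S) + S)/3 = ((S² + 4*S²) + S)/3 = (5*S² + S)/3 = (S + 5*S²)/3 = S/3 + 5*S²/3)
√(-332*(-2595) + x(w(-33))) = √(-332*(-2595) + (2*(-33))*(1 + 5*(2*(-33)))/3) = √(861540 + (⅓)*(-66)*(1 + 5*(-66))) = √(861540 + (⅓)*(-66)*(1 - 330)) = √(861540 + (⅓)*(-66)*(-329)) = √(861540 + 7238) = √868778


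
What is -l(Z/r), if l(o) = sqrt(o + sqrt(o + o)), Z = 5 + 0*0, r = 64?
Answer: -sqrt(5 + 8*sqrt(10))/8 ≈ -0.68805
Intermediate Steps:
Z = 5 (Z = 5 + 0 = 5)
l(o) = sqrt(o + sqrt(2)*sqrt(o)) (l(o) = sqrt(o + sqrt(2*o)) = sqrt(o + sqrt(2)*sqrt(o)))
-l(Z/r) = -sqrt(5/64 + sqrt(2)*sqrt(5/64)) = -sqrt(5/64 + sqrt(2)*(sqrt(5)/8)) = -sqrt(5/64 + sqrt(10)/8)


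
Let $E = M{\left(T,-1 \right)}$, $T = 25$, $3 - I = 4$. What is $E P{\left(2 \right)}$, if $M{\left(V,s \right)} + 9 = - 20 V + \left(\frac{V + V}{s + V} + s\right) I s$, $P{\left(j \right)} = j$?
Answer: $- \frac{6095}{6} \approx -1015.8$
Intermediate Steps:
$I = -1$ ($I = 3 - 4 = -1$)
$M{\left(V,s \right)} = -9 - 20 V + s \left(- s - \frac{2 V}{V + s}\right)$ ($M{\left(V,s \right)} = -9 - \left(20 V - \left(\frac{V + V}{s + V} + s\right) \left(-1\right) s\right) = -9 - \left(20 V - \left(\frac{2 V}{V + s} + s\right) \left(-1\right) s\right) = -9 - \left(20 V - \left(s + \frac{2 V}{V + s}\right) \left(-1\right) s\right) = -9 - \left(20 V - \left(- s - \frac{2 V}{V + s}\right) s\right) = -9 - \left(20 V - s \left(- s - \frac{2 V}{V + s}\right)\right) = -9 - 20 V + s \left(- s - \frac{2 V}{V + s}\right)$)
$E = - \frac{6095}{12}$ ($E = \frac{- \left(-1\right)^{3} - 20 \cdot 25^{2} - 225 - -9 - 25 \left(-1\right)^{2} - 550 \left(-1\right)}{25 - 1} = \frac{\left(-1\right) \left(-1\right) - 12500 - 225 + 9 - 25 \cdot 1 + 550}{24} = \frac{1 - 12500 - 225 + 9 - 25 + 550}{24} = \frac{1}{24} \left(-12190\right) = - \frac{6095}{12} \approx -507.92$)
$E P{\left(2 \right)} = \left(- \frac{6095}{12}\right) 2 = - \frac{6095}{6}$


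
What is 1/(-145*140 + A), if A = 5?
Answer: -1/20295 ≈ -4.9273e-5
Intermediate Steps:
1/(-145*140 + A) = 1/(-145*140 + 5) = 1/(-20300 + 5) = 1/(-20295) = -1/20295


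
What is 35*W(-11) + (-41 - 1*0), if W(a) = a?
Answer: -426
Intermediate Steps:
35*W(-11) + (-41 - 1*0) = 35*(-11) + (-41 - 1*0) = -385 + (-41 + 0) = -385 - 41 = -426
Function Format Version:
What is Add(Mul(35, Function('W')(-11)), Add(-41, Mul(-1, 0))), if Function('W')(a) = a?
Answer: -426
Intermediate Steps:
Add(Mul(35, Function('W')(-11)), Add(-41, Mul(-1, 0))) = Add(Mul(35, -11), Add(-41, Mul(-1, 0))) = Add(-385, Add(-41, 0)) = Add(-385, -41) = -426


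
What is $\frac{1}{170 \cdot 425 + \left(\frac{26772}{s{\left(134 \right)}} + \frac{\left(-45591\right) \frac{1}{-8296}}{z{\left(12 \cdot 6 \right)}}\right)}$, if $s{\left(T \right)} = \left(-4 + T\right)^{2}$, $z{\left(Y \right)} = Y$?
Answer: $\frac{841214400}{60779137210397} \approx 1.3841 \cdot 10^{-5}$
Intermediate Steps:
$\frac{1}{170 \cdot 425 + \left(\frac{26772}{s{\left(134 \right)}} + \frac{\left(-45591\right) \frac{1}{-8296}}{z{\left(12 \cdot 6 \right)}}\right)} = \frac{1}{170 \cdot 425 + \left(\frac{26772}{\left(-4 + 134\right)^{2}} + \frac{\left(-45591\right) \frac{1}{-8296}}{12 \cdot 6}\right)} = \frac{1}{72250 + \left(\frac{26772}{130^{2}} + \frac{\left(-45591\right) \left(- \frac{1}{8296}\right)}{72}\right)} = \frac{1}{72250 + \left(\frac{26772}{16900} + \frac{45591}{8296} \cdot \frac{1}{72}\right)} = \frac{1}{72250 + \left(26772 \cdot \frac{1}{16900} + \frac{15197}{199104}\right)} = \frac{1}{72250 + \left(\frac{6693}{4225} + \frac{15197}{199104}\right)} = \frac{1}{72250 + \frac{1396810397}{841214400}} = \frac{1}{\frac{60779137210397}{841214400}} = \frac{841214400}{60779137210397}$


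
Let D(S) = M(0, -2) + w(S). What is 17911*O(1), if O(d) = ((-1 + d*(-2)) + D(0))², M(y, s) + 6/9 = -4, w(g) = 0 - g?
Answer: 9474919/9 ≈ 1.0528e+6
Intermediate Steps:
w(g) = -g
M(y, s) = -14/3 (M(y, s) = -⅔ - 4 = -14/3)
D(S) = -14/3 - S
O(d) = (-17/3 - 2*d)² (O(d) = ((-1 + d*(-2)) + (-14/3 - 1*0))² = ((-1 - 2*d) + (-14/3 + 0))² = ((-1 - 2*d) - 14/3)² = (-17/3 - 2*d)²)
17911*O(1) = 17911*((17 + 6*1)²/9) = 17911*((17 + 6)²/9) = 17911*((⅑)*23²) = 17911*((⅑)*529) = 17911*(529/9) = 9474919/9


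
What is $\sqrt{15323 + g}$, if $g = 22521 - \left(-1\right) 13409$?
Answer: $\sqrt{51253} \approx 226.39$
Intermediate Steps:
$g = 35930$ ($g = 22521 - -13409 = 22521 + 13409 = 35930$)
$\sqrt{15323 + g} = \sqrt{15323 + 35930} = \sqrt{51253}$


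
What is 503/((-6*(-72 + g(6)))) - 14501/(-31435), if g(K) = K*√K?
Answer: 21815219/13014090 + 503*√6/4968 ≈ 1.9243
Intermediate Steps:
g(K) = K^(3/2)
503/((-6*(-72 + g(6)))) - 14501/(-31435) = 503/((-6*(-72 + 6^(3/2)))) - 14501/(-31435) = 503/((-6*(-72 + 6*√6))) - 14501*(-1/31435) = 503/(432 - 36*√6) + 14501/31435 = 14501/31435 + 503/(432 - 36*√6)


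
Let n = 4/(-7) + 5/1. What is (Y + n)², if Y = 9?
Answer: 8836/49 ≈ 180.33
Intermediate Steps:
n = 31/7 (n = 4*(-⅐) + 5*1 = -4/7 + 5 = 31/7 ≈ 4.4286)
(Y + n)² = (9 + 31/7)² = (94/7)² = 8836/49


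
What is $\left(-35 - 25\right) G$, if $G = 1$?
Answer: $-60$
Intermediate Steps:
$\left(-35 - 25\right) G = \left(-35 - 25\right) 1 = \left(-60\right) 1 = -60$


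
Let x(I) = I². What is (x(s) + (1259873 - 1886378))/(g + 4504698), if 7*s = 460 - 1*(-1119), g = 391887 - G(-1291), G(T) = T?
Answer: -7051376/59998981 ≈ -0.11752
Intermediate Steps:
g = 393178 (g = 391887 - 1*(-1291) = 391887 + 1291 = 393178)
s = 1579/7 (s = (460 - 1*(-1119))/7 = (460 + 1119)/7 = (⅐)*1579 = 1579/7 ≈ 225.57)
(x(s) + (1259873 - 1886378))/(g + 4504698) = ((1579/7)² + (1259873 - 1886378))/(393178 + 4504698) = (2493241/49 - 626505)/4897876 = -28205504/49*1/4897876 = -7051376/59998981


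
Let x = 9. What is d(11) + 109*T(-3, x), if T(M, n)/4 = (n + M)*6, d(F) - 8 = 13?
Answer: 15717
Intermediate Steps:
d(F) = 21 (d(F) = 8 + 13 = 21)
T(M, n) = 24*M + 24*n (T(M, n) = 4*((n + M)*6) = 4*((M + n)*6) = 4*(6*M + 6*n) = 24*M + 24*n)
d(11) + 109*T(-3, x) = 21 + 109*(24*(-3) + 24*9) = 21 + 109*(-72 + 216) = 21 + 109*144 = 21 + 15696 = 15717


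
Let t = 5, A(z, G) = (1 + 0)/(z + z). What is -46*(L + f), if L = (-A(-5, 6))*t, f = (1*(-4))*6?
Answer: 1081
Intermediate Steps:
f = -24 (f = -4*6 = -24)
A(z, G) = 1/(2*z)
L = ½ (L = -1/(2*(-5))*5 = -(-1)/(2*5)*5 = -1*(-⅒)*5 = (⅒)*5 = ½ ≈ 0.50000)
-46*(L + f) = -46*(½ - 24) = -46*(-47/2) = 1081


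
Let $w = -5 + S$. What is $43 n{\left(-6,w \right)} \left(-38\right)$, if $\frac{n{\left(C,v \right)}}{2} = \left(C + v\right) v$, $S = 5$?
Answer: $0$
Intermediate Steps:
$w = 0$ ($w = -5 + 5 = 0$)
$n{\left(C,v \right)} = 2 v \left(C + v\right)$ ($n{\left(C,v \right)} = 2 \left(C + v\right) v = 2 v \left(C + v\right)$)
$43 n{\left(-6,w \right)} \left(-38\right) = 43 \cdot 2 \cdot 0 \left(-6 + 0\right) \left(-38\right) = 43 \cdot 2 \cdot 0 \left(-6\right) \left(-38\right) = 43 \cdot 0 \left(-38\right) = 0 \left(-38\right) = 0$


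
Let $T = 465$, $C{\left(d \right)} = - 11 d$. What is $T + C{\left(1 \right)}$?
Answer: $454$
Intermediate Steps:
$T + C{\left(1 \right)} = 465 - 11 = 454$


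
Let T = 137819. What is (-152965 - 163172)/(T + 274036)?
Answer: -105379/137285 ≈ -0.76759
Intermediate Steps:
(-152965 - 163172)/(T + 274036) = (-152965 - 163172)/(137819 + 274036) = -316137/411855 = -316137*1/411855 = -105379/137285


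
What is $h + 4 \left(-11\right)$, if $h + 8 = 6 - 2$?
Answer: $-48$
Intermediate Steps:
$h = -4$ ($h = -8 + \left(6 - 2\right) = -8 + 4 = -4$)
$h + 4 \left(-11\right) = -4 + 4 \left(-11\right) = -4 - 44 = -48$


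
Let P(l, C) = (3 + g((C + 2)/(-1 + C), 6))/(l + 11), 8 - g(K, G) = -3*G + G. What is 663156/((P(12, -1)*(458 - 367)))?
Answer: 51012/7 ≈ 7287.4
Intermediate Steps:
g(K, G) = 8 + 2*G (g(K, G) = 8 - (-3*G + G) = 8 - (-2)*G = 8 + 2*G)
P(l, C) = 23/(11 + l) (P(l, C) = (3 + (8 + 2*6))/(l + 11) = (3 + (8 + 12))/(11 + l) = (3 + 20)/(11 + l) = 23/(11 + l))
663156/((P(12, -1)*(458 - 367))) = 663156/(((23/(11 + 12))*(458 - 367))) = 663156/(((23/23)*91)) = 663156/(((23*(1/23))*91)) = 663156/((1*91)) = 663156/91 = 663156*(1/91) = 51012/7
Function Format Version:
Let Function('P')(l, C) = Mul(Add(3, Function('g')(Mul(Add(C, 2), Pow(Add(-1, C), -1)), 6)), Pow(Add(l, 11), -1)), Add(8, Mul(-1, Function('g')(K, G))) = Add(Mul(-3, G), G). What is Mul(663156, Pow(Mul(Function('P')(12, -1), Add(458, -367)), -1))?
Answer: Rational(51012, 7) ≈ 7287.4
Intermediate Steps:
Function('g')(K, G) = Add(8, Mul(2, G)) (Function('g')(K, G) = Add(8, Mul(-1, Add(Mul(-3, G), G))) = Add(8, Mul(-1, Mul(-2, G))) = Add(8, Mul(2, G)))
Function('P')(l, C) = Mul(23, Pow(Add(11, l), -1)) (Function('P')(l, C) = Mul(Add(3, Add(8, Mul(2, 6))), Pow(Add(l, 11), -1)) = Mul(Add(3, Add(8, 12)), Pow(Add(11, l), -1)) = Mul(Add(3, 20), Pow(Add(11, l), -1)) = Mul(23, Pow(Add(11, l), -1)))
Mul(663156, Pow(Mul(Function('P')(12, -1), Add(458, -367)), -1)) = Mul(663156, Pow(Mul(Mul(23, Pow(Add(11, 12), -1)), Add(458, -367)), -1)) = Mul(663156, Pow(Mul(Mul(23, Pow(23, -1)), 91), -1)) = Mul(663156, Pow(Mul(Mul(23, Rational(1, 23)), 91), -1)) = Mul(663156, Pow(Mul(1, 91), -1)) = Mul(663156, Pow(91, -1)) = Mul(663156, Rational(1, 91)) = Rational(51012, 7)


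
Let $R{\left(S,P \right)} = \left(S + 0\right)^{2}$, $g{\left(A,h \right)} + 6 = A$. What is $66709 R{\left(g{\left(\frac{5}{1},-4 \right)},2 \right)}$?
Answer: $66709$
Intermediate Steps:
$g{\left(A,h \right)} = -6 + A$
$R{\left(S,P \right)} = S^{2}$
$66709 R{\left(g{\left(\frac{5}{1},-4 \right)},2 \right)} = 66709 \left(-6 + \frac{5}{1}\right)^{2} = 66709 \left(-6 + 5 \cdot 1\right)^{2} = 66709 \left(-6 + 5\right)^{2} = 66709 \left(-1\right)^{2} = 66709 \cdot 1 = 66709$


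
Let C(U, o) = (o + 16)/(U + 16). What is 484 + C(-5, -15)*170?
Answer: 5494/11 ≈ 499.45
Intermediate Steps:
C(U, o) = (16 + o)/(16 + U)
484 + C(-5, -15)*170 = 484 + ((16 - 15)/(16 - 5))*170 = 484 + (1/11)*170 = 484 + 170/11 = 5494/11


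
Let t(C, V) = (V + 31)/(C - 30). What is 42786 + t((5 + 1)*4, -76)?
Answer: 85587/2 ≈ 42794.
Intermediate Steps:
t(C, V) = (31 + V)/(-30 + C)
42786 + t((5 + 1)*4, -76) = 42786 + (31 - 76)/(-30 + (5 + 1)*4) = 42786 - 45/(-30 + 6*4) = 42786 - 45/(-30 + 24) = 42786 - 45/(-6) = 42786 - ⅙*(-45) = 42786 + 15/2 = 85587/2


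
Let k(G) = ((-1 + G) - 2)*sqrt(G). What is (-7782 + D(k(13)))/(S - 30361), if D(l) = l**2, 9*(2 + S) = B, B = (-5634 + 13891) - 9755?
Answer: 58338/274765 ≈ 0.21232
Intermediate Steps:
B = -1498 (B = 8257 - 9755 = -1498)
k(G) = sqrt(G)*(-3 + G) (k(G) = (-3 + G)*sqrt(G) = sqrt(G)*(-3 + G))
S = -1516/9 (S = -2 + (1/9)*(-1498) = -2 - 1498/9 = -1516/9 ≈ -168.44)
(-7782 + D(k(13)))/(S - 30361) = (-7782 + (sqrt(13)*(-3 + 13))**2)/(-1516/9 - 30361) = (-7782 + (sqrt(13)*10)**2)/(-274765/9) = (-7782 + (10*sqrt(13))**2)*(-9/274765) = (-7782 + 1300)*(-9/274765) = -6482*(-9/274765) = 58338/274765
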